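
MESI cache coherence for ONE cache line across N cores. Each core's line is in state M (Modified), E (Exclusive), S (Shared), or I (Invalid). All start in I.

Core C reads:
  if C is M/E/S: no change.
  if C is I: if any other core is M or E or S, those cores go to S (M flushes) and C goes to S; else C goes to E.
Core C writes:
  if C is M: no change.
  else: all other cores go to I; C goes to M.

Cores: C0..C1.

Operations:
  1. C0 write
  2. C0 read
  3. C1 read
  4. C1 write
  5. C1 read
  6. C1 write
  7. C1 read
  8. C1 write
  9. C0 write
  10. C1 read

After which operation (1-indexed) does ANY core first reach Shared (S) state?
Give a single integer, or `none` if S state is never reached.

Answer: 3

Derivation:
Op 1: C0 write [C0 write: invalidate none -> C0=M] -> [M,I]
Op 2: C0 read [C0 read: already in M, no change] -> [M,I]
Op 3: C1 read [C1 read from I: others=['C0=M'] -> C1=S, others downsized to S] -> [S,S]
  -> First S state at op 3; remaining ops need not be traced.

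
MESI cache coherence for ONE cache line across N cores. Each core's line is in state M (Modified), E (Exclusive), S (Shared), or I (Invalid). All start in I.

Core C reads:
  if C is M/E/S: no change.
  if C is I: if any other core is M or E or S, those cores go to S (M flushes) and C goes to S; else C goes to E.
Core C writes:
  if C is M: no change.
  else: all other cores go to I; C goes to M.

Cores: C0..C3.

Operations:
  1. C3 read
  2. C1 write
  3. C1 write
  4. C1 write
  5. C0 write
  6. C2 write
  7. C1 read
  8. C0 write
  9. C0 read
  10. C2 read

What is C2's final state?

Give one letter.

Answer: S

Derivation:
Op 1: C3 read [C3 read from I: no other sharers -> C3=E (exclusive)] -> [I,I,I,E]
Op 2: C1 write [C1 write: invalidate ['C3=E'] -> C1=M] -> [I,M,I,I]
Op 3: C1 write [C1 write: already M (modified), no change] -> [I,M,I,I]
Op 4: C1 write [C1 write: already M (modified), no change] -> [I,M,I,I]
Op 5: C0 write [C0 write: invalidate ['C1=M'] -> C0=M] -> [M,I,I,I]
Op 6: C2 write [C2 write: invalidate ['C0=M'] -> C2=M] -> [I,I,M,I]
Op 7: C1 read [C1 read from I: others=['C2=M'] -> C1=S, others downsized to S] -> [I,S,S,I]
Op 8: C0 write [C0 write: invalidate ['C1=S', 'C2=S'] -> C0=M] -> [M,I,I,I]
Op 9: C0 read [C0 read: already in M, no change] -> [M,I,I,I]
Op 10: C2 read [C2 read from I: others=['C0=M'] -> C2=S, others downsized to S] -> [S,I,S,I]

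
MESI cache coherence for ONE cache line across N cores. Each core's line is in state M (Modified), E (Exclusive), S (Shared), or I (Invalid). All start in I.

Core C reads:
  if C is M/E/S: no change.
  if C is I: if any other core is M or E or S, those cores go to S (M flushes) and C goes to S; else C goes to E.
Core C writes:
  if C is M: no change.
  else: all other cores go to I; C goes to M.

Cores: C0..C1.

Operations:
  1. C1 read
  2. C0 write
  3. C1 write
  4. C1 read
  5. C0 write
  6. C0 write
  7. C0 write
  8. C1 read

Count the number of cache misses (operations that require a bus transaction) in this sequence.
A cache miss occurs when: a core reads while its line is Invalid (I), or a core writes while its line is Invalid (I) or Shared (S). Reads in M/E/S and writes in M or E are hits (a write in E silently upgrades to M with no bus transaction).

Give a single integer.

Answer: 5

Derivation:
Op 1: C1 read [C1 read from I: no other sharers -> C1=E (exclusive)] -> [I,E] [MISS #1: read from I]
Op 2: C0 write [C0 write: invalidate ['C1=E'] -> C0=M] -> [M,I] [MISS #2: write from I]
Op 3: C1 write [C1 write: invalidate ['C0=M'] -> C1=M] -> [I,M] [MISS #3: write from I]
Op 4: C1 read [C1 read: already in M, no change] -> [I,M] [hit: read from M]
Op 5: C0 write [C0 write: invalidate ['C1=M'] -> C0=M] -> [M,I] [MISS #4: write from I]
Op 6: C0 write [C0 write: already M (modified), no change] -> [M,I] [hit: write from M]
Op 7: C0 write [C0 write: already M (modified), no change] -> [M,I] [hit: write from M]
Op 8: C1 read [C1 read from I: others=['C0=M'] -> C1=S, others downsized to S] -> [S,S] [MISS #5: read from I]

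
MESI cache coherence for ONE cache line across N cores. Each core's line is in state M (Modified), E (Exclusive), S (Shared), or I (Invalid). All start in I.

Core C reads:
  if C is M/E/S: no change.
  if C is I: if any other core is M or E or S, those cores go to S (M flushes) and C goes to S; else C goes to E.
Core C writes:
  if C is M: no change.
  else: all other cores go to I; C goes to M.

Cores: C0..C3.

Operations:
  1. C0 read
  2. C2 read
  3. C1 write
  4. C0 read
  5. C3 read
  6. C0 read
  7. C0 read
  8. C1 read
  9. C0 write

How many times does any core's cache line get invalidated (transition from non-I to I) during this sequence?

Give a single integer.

Answer: 4

Derivation:
Op 1: C0 read [C0 read from I: no other sharers -> C0=E (exclusive)] -> [E,I,I,I] (invalidations this op: 0; running total: 0)
Op 2: C2 read [C2 read from I: others=['C0=E'] -> C2=S, others downsized to S] -> [S,I,S,I] (invalidations this op: 0; running total: 0)
Op 3: C1 write [C1 write: invalidate ['C0=S', 'C2=S'] -> C1=M] -> [I,M,I,I] (invalidations this op: 2; running total: 2)
Op 4: C0 read [C0 read from I: others=['C1=M'] -> C0=S, others downsized to S] -> [S,S,I,I] (invalidations this op: 0; running total: 2)
Op 5: C3 read [C3 read from I: others=['C0=S', 'C1=S'] -> C3=S, others downsized to S] -> [S,S,I,S] (invalidations this op: 0; running total: 2)
Op 6: C0 read [C0 read: already in S, no change] -> [S,S,I,S] (invalidations this op: 0; running total: 2)
Op 7: C0 read [C0 read: already in S, no change] -> [S,S,I,S] (invalidations this op: 0; running total: 2)
Op 8: C1 read [C1 read: already in S, no change] -> [S,S,I,S] (invalidations this op: 0; running total: 2)
Op 9: C0 write [C0 write: invalidate ['C1=S', 'C3=S'] -> C0=M] -> [M,I,I,I] (invalidations this op: 2; running total: 4)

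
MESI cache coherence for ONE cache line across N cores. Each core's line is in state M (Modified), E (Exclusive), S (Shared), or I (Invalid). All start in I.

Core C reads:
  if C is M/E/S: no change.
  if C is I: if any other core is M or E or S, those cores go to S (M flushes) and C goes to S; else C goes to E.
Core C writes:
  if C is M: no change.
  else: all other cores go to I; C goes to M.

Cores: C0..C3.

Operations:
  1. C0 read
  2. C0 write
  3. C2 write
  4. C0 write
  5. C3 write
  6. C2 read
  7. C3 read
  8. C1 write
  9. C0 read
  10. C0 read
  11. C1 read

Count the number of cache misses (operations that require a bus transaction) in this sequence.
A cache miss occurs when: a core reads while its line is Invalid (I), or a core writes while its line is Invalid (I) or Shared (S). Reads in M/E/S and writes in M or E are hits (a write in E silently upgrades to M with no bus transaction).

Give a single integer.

Answer: 7

Derivation:
Op 1: C0 read [C0 read from I: no other sharers -> C0=E (exclusive)] -> [E,I,I,I] [MISS #1: read from I]
Op 2: C0 write [C0 write: invalidate none -> C0=M] -> [M,I,I,I] [hit: write from E is a silent E->M upgrade, no bus transaction]
Op 3: C2 write [C2 write: invalidate ['C0=M'] -> C2=M] -> [I,I,M,I] [MISS #2: write from I]
Op 4: C0 write [C0 write: invalidate ['C2=M'] -> C0=M] -> [M,I,I,I] [MISS #3: write from I]
Op 5: C3 write [C3 write: invalidate ['C0=M'] -> C3=M] -> [I,I,I,M] [MISS #4: write from I]
Op 6: C2 read [C2 read from I: others=['C3=M'] -> C2=S, others downsized to S] -> [I,I,S,S] [MISS #5: read from I]
Op 7: C3 read [C3 read: already in S, no change] -> [I,I,S,S] [hit: read from S]
Op 8: C1 write [C1 write: invalidate ['C2=S', 'C3=S'] -> C1=M] -> [I,M,I,I] [MISS #6: write from I]
Op 9: C0 read [C0 read from I: others=['C1=M'] -> C0=S, others downsized to S] -> [S,S,I,I] [MISS #7: read from I]
Op 10: C0 read [C0 read: already in S, no change] -> [S,S,I,I] [hit: read from S]
Op 11: C1 read [C1 read: already in S, no change] -> [S,S,I,I] [hit: read from S]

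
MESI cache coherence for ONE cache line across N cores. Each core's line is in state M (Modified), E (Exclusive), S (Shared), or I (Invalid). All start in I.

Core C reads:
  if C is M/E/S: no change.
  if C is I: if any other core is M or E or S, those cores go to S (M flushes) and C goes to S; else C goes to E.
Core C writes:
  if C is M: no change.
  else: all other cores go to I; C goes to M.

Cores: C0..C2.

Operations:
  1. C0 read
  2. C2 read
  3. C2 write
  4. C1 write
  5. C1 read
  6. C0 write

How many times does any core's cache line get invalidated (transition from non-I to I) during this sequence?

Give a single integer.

Op 1: C0 read [C0 read from I: no other sharers -> C0=E (exclusive)] -> [E,I,I] (invalidations this op: 0; running total: 0)
Op 2: C2 read [C2 read from I: others=['C0=E'] -> C2=S, others downsized to S] -> [S,I,S] (invalidations this op: 0; running total: 0)
Op 3: C2 write [C2 write: invalidate ['C0=S'] -> C2=M] -> [I,I,M] (invalidations this op: 1; running total: 1)
Op 4: C1 write [C1 write: invalidate ['C2=M'] -> C1=M] -> [I,M,I] (invalidations this op: 1; running total: 2)
Op 5: C1 read [C1 read: already in M, no change] -> [I,M,I] (invalidations this op: 0; running total: 2)
Op 6: C0 write [C0 write: invalidate ['C1=M'] -> C0=M] -> [M,I,I] (invalidations this op: 1; running total: 3)

Answer: 3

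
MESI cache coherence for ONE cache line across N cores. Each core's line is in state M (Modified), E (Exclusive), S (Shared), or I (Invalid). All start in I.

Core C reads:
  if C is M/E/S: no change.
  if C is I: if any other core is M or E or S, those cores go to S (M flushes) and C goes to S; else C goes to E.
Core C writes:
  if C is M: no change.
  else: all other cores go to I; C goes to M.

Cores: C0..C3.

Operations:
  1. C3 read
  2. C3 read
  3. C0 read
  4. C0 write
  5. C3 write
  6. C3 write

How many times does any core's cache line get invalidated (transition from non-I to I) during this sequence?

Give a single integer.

Answer: 2

Derivation:
Op 1: C3 read [C3 read from I: no other sharers -> C3=E (exclusive)] -> [I,I,I,E] (invalidations this op: 0; running total: 0)
Op 2: C3 read [C3 read: already in E, no change] -> [I,I,I,E] (invalidations this op: 0; running total: 0)
Op 3: C0 read [C0 read from I: others=['C3=E'] -> C0=S, others downsized to S] -> [S,I,I,S] (invalidations this op: 0; running total: 0)
Op 4: C0 write [C0 write: invalidate ['C3=S'] -> C0=M] -> [M,I,I,I] (invalidations this op: 1; running total: 1)
Op 5: C3 write [C3 write: invalidate ['C0=M'] -> C3=M] -> [I,I,I,M] (invalidations this op: 1; running total: 2)
Op 6: C3 write [C3 write: already M (modified), no change] -> [I,I,I,M] (invalidations this op: 0; running total: 2)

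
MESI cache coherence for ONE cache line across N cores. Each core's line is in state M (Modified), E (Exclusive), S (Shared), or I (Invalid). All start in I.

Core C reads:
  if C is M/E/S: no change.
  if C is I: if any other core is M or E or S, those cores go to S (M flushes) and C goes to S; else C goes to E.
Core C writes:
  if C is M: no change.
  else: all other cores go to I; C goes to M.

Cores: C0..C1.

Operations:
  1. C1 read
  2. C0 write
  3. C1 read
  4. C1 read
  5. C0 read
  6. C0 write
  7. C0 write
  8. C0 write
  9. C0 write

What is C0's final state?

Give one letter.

Answer: M

Derivation:
Op 1: C1 read [C1 read from I: no other sharers -> C1=E (exclusive)] -> [I,E]
Op 2: C0 write [C0 write: invalidate ['C1=E'] -> C0=M] -> [M,I]
Op 3: C1 read [C1 read from I: others=['C0=M'] -> C1=S, others downsized to S] -> [S,S]
Op 4: C1 read [C1 read: already in S, no change] -> [S,S]
Op 5: C0 read [C0 read: already in S, no change] -> [S,S]
Op 6: C0 write [C0 write: invalidate ['C1=S'] -> C0=M] -> [M,I]
Op 7: C0 write [C0 write: already M (modified), no change] -> [M,I]
Op 8: C0 write [C0 write: already M (modified), no change] -> [M,I]
Op 9: C0 write [C0 write: already M (modified), no change] -> [M,I]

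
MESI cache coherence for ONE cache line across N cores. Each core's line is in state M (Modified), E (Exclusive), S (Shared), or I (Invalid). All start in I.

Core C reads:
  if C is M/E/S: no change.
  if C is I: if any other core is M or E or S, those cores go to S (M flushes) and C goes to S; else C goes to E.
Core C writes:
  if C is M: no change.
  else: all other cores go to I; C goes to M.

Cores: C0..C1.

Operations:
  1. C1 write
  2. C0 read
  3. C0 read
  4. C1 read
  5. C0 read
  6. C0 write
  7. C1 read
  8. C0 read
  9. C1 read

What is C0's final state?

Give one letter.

Answer: S

Derivation:
Op 1: C1 write [C1 write: invalidate none -> C1=M] -> [I,M]
Op 2: C0 read [C0 read from I: others=['C1=M'] -> C0=S, others downsized to S] -> [S,S]
Op 3: C0 read [C0 read: already in S, no change] -> [S,S]
Op 4: C1 read [C1 read: already in S, no change] -> [S,S]
Op 5: C0 read [C0 read: already in S, no change] -> [S,S]
Op 6: C0 write [C0 write: invalidate ['C1=S'] -> C0=M] -> [M,I]
Op 7: C1 read [C1 read from I: others=['C0=M'] -> C1=S, others downsized to S] -> [S,S]
Op 8: C0 read [C0 read: already in S, no change] -> [S,S]
Op 9: C1 read [C1 read: already in S, no change] -> [S,S]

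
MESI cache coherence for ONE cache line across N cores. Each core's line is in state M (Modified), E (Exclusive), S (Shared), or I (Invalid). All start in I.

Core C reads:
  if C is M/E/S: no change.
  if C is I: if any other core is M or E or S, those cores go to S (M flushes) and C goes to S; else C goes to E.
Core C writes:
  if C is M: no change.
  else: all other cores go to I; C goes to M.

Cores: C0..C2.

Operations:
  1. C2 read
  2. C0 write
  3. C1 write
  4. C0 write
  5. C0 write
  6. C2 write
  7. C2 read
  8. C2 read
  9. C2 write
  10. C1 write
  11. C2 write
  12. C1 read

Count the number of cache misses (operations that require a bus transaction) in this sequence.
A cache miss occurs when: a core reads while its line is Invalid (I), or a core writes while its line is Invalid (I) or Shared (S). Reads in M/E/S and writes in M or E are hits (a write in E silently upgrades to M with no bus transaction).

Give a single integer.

Answer: 8

Derivation:
Op 1: C2 read [C2 read from I: no other sharers -> C2=E (exclusive)] -> [I,I,E] [MISS #1: read from I]
Op 2: C0 write [C0 write: invalidate ['C2=E'] -> C0=M] -> [M,I,I] [MISS #2: write from I]
Op 3: C1 write [C1 write: invalidate ['C0=M'] -> C1=M] -> [I,M,I] [MISS #3: write from I]
Op 4: C0 write [C0 write: invalidate ['C1=M'] -> C0=M] -> [M,I,I] [MISS #4: write from I]
Op 5: C0 write [C0 write: already M (modified), no change] -> [M,I,I] [hit: write from M]
Op 6: C2 write [C2 write: invalidate ['C0=M'] -> C2=M] -> [I,I,M] [MISS #5: write from I]
Op 7: C2 read [C2 read: already in M, no change] -> [I,I,M] [hit: read from M]
Op 8: C2 read [C2 read: already in M, no change] -> [I,I,M] [hit: read from M]
Op 9: C2 write [C2 write: already M (modified), no change] -> [I,I,M] [hit: write from M]
Op 10: C1 write [C1 write: invalidate ['C2=M'] -> C1=M] -> [I,M,I] [MISS #6: write from I]
Op 11: C2 write [C2 write: invalidate ['C1=M'] -> C2=M] -> [I,I,M] [MISS #7: write from I]
Op 12: C1 read [C1 read from I: others=['C2=M'] -> C1=S, others downsized to S] -> [I,S,S] [MISS #8: read from I]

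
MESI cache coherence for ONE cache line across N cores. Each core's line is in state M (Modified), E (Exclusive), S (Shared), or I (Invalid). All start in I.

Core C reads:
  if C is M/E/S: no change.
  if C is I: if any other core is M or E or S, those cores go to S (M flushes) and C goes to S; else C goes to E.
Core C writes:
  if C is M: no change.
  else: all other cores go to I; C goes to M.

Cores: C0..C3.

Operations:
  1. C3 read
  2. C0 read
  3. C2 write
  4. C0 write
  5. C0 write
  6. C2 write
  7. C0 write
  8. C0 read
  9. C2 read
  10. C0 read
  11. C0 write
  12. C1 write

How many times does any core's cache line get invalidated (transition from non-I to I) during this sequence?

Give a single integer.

Answer: 7

Derivation:
Op 1: C3 read [C3 read from I: no other sharers -> C3=E (exclusive)] -> [I,I,I,E] (invalidations this op: 0; running total: 0)
Op 2: C0 read [C0 read from I: others=['C3=E'] -> C0=S, others downsized to S] -> [S,I,I,S] (invalidations this op: 0; running total: 0)
Op 3: C2 write [C2 write: invalidate ['C0=S', 'C3=S'] -> C2=M] -> [I,I,M,I] (invalidations this op: 2; running total: 2)
Op 4: C0 write [C0 write: invalidate ['C2=M'] -> C0=M] -> [M,I,I,I] (invalidations this op: 1; running total: 3)
Op 5: C0 write [C0 write: already M (modified), no change] -> [M,I,I,I] (invalidations this op: 0; running total: 3)
Op 6: C2 write [C2 write: invalidate ['C0=M'] -> C2=M] -> [I,I,M,I] (invalidations this op: 1; running total: 4)
Op 7: C0 write [C0 write: invalidate ['C2=M'] -> C0=M] -> [M,I,I,I] (invalidations this op: 1; running total: 5)
Op 8: C0 read [C0 read: already in M, no change] -> [M,I,I,I] (invalidations this op: 0; running total: 5)
Op 9: C2 read [C2 read from I: others=['C0=M'] -> C2=S, others downsized to S] -> [S,I,S,I] (invalidations this op: 0; running total: 5)
Op 10: C0 read [C0 read: already in S, no change] -> [S,I,S,I] (invalidations this op: 0; running total: 5)
Op 11: C0 write [C0 write: invalidate ['C2=S'] -> C0=M] -> [M,I,I,I] (invalidations this op: 1; running total: 6)
Op 12: C1 write [C1 write: invalidate ['C0=M'] -> C1=M] -> [I,M,I,I] (invalidations this op: 1; running total: 7)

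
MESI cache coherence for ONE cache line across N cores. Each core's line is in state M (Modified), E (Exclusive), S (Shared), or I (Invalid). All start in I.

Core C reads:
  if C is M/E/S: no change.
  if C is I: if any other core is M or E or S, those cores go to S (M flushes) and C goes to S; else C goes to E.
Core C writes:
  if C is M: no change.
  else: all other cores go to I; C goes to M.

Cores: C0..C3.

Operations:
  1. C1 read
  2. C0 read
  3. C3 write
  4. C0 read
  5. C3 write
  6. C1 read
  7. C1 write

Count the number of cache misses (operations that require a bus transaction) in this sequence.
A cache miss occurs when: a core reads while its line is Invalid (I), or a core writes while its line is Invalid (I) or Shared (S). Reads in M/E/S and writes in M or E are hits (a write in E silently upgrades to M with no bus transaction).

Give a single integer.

Op 1: C1 read [C1 read from I: no other sharers -> C1=E (exclusive)] -> [I,E,I,I] [MISS #1: read from I]
Op 2: C0 read [C0 read from I: others=['C1=E'] -> C0=S, others downsized to S] -> [S,S,I,I] [MISS #2: read from I]
Op 3: C3 write [C3 write: invalidate ['C0=S', 'C1=S'] -> C3=M] -> [I,I,I,M] [MISS #3: write from I]
Op 4: C0 read [C0 read from I: others=['C3=M'] -> C0=S, others downsized to S] -> [S,I,I,S] [MISS #4: read from I]
Op 5: C3 write [C3 write: invalidate ['C0=S'] -> C3=M] -> [I,I,I,M] [MISS #5: write from S]
Op 6: C1 read [C1 read from I: others=['C3=M'] -> C1=S, others downsized to S] -> [I,S,I,S] [MISS #6: read from I]
Op 7: C1 write [C1 write: invalidate ['C3=S'] -> C1=M] -> [I,M,I,I] [MISS #7: write from S]

Answer: 7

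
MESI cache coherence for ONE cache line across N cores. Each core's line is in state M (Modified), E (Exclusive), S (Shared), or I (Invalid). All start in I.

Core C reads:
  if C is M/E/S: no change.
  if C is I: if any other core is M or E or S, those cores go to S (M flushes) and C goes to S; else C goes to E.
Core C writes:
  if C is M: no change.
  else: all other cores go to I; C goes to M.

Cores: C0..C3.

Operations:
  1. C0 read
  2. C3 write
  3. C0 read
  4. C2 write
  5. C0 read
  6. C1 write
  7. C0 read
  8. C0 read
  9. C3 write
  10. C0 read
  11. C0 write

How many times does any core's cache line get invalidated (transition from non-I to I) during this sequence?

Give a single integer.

Answer: 8

Derivation:
Op 1: C0 read [C0 read from I: no other sharers -> C0=E (exclusive)] -> [E,I,I,I] (invalidations this op: 0; running total: 0)
Op 2: C3 write [C3 write: invalidate ['C0=E'] -> C3=M] -> [I,I,I,M] (invalidations this op: 1; running total: 1)
Op 3: C0 read [C0 read from I: others=['C3=M'] -> C0=S, others downsized to S] -> [S,I,I,S] (invalidations this op: 0; running total: 1)
Op 4: C2 write [C2 write: invalidate ['C0=S', 'C3=S'] -> C2=M] -> [I,I,M,I] (invalidations this op: 2; running total: 3)
Op 5: C0 read [C0 read from I: others=['C2=M'] -> C0=S, others downsized to S] -> [S,I,S,I] (invalidations this op: 0; running total: 3)
Op 6: C1 write [C1 write: invalidate ['C0=S', 'C2=S'] -> C1=M] -> [I,M,I,I] (invalidations this op: 2; running total: 5)
Op 7: C0 read [C0 read from I: others=['C1=M'] -> C0=S, others downsized to S] -> [S,S,I,I] (invalidations this op: 0; running total: 5)
Op 8: C0 read [C0 read: already in S, no change] -> [S,S,I,I] (invalidations this op: 0; running total: 5)
Op 9: C3 write [C3 write: invalidate ['C0=S', 'C1=S'] -> C3=M] -> [I,I,I,M] (invalidations this op: 2; running total: 7)
Op 10: C0 read [C0 read from I: others=['C3=M'] -> C0=S, others downsized to S] -> [S,I,I,S] (invalidations this op: 0; running total: 7)
Op 11: C0 write [C0 write: invalidate ['C3=S'] -> C0=M] -> [M,I,I,I] (invalidations this op: 1; running total: 8)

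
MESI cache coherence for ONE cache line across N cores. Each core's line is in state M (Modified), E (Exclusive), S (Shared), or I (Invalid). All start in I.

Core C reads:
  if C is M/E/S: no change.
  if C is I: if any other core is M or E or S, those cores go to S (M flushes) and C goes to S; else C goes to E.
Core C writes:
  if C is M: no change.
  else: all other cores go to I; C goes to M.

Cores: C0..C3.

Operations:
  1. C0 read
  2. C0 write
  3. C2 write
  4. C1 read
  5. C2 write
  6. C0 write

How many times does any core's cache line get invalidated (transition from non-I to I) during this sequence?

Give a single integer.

Op 1: C0 read [C0 read from I: no other sharers -> C0=E (exclusive)] -> [E,I,I,I] (invalidations this op: 0; running total: 0)
Op 2: C0 write [C0 write: invalidate none -> C0=M] -> [M,I,I,I] (invalidations this op: 0; running total: 0)
Op 3: C2 write [C2 write: invalidate ['C0=M'] -> C2=M] -> [I,I,M,I] (invalidations this op: 1; running total: 1)
Op 4: C1 read [C1 read from I: others=['C2=M'] -> C1=S, others downsized to S] -> [I,S,S,I] (invalidations this op: 0; running total: 1)
Op 5: C2 write [C2 write: invalidate ['C1=S'] -> C2=M] -> [I,I,M,I] (invalidations this op: 1; running total: 2)
Op 6: C0 write [C0 write: invalidate ['C2=M'] -> C0=M] -> [M,I,I,I] (invalidations this op: 1; running total: 3)

Answer: 3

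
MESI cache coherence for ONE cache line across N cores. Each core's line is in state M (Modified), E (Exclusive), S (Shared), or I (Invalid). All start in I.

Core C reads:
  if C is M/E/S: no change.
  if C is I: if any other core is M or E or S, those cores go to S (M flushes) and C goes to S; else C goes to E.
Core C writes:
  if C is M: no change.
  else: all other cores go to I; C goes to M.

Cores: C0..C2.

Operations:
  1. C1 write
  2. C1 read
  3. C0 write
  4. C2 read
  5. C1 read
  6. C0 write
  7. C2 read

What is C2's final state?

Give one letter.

Op 1: C1 write [C1 write: invalidate none -> C1=M] -> [I,M,I]
Op 2: C1 read [C1 read: already in M, no change] -> [I,M,I]
Op 3: C0 write [C0 write: invalidate ['C1=M'] -> C0=M] -> [M,I,I]
Op 4: C2 read [C2 read from I: others=['C0=M'] -> C2=S, others downsized to S] -> [S,I,S]
Op 5: C1 read [C1 read from I: others=['C0=S', 'C2=S'] -> C1=S, others downsized to S] -> [S,S,S]
Op 6: C0 write [C0 write: invalidate ['C1=S', 'C2=S'] -> C0=M] -> [M,I,I]
Op 7: C2 read [C2 read from I: others=['C0=M'] -> C2=S, others downsized to S] -> [S,I,S]

Answer: S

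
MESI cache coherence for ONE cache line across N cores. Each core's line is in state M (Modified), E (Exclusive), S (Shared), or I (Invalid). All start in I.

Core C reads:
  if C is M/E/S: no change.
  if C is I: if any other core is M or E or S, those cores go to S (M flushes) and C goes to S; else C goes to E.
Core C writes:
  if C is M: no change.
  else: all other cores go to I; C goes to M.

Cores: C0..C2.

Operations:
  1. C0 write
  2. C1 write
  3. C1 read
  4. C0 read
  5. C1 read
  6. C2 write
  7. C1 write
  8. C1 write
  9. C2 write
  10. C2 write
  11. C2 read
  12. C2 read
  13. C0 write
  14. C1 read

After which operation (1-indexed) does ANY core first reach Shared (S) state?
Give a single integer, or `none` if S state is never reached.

Op 1: C0 write [C0 write: invalidate none -> C0=M] -> [M,I,I]
Op 2: C1 write [C1 write: invalidate ['C0=M'] -> C1=M] -> [I,M,I]
Op 3: C1 read [C1 read: already in M, no change] -> [I,M,I]
Op 4: C0 read [C0 read from I: others=['C1=M'] -> C0=S, others downsized to S] -> [S,S,I]
  -> First S state at op 4; remaining ops need not be traced.

Answer: 4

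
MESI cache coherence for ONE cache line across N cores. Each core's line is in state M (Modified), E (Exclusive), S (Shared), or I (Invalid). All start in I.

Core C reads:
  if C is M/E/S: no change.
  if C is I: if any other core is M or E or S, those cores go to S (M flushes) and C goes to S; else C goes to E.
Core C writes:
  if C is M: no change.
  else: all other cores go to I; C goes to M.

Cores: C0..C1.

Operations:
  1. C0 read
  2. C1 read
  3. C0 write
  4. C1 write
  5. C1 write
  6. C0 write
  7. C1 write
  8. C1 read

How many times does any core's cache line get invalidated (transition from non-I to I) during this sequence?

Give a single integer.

Answer: 4

Derivation:
Op 1: C0 read [C0 read from I: no other sharers -> C0=E (exclusive)] -> [E,I] (invalidations this op: 0; running total: 0)
Op 2: C1 read [C1 read from I: others=['C0=E'] -> C1=S, others downsized to S] -> [S,S] (invalidations this op: 0; running total: 0)
Op 3: C0 write [C0 write: invalidate ['C1=S'] -> C0=M] -> [M,I] (invalidations this op: 1; running total: 1)
Op 4: C1 write [C1 write: invalidate ['C0=M'] -> C1=M] -> [I,M] (invalidations this op: 1; running total: 2)
Op 5: C1 write [C1 write: already M (modified), no change] -> [I,M] (invalidations this op: 0; running total: 2)
Op 6: C0 write [C0 write: invalidate ['C1=M'] -> C0=M] -> [M,I] (invalidations this op: 1; running total: 3)
Op 7: C1 write [C1 write: invalidate ['C0=M'] -> C1=M] -> [I,M] (invalidations this op: 1; running total: 4)
Op 8: C1 read [C1 read: already in M, no change] -> [I,M] (invalidations this op: 0; running total: 4)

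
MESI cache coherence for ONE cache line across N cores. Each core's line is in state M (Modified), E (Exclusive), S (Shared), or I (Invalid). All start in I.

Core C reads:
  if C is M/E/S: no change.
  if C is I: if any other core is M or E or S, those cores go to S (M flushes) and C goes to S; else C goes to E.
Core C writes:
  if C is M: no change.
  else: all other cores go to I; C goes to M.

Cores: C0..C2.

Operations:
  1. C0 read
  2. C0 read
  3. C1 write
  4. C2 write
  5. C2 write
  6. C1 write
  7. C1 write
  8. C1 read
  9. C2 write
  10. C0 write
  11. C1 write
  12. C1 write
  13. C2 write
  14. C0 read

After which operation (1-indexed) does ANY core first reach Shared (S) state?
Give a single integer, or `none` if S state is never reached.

Op 1: C0 read [C0 read from I: no other sharers -> C0=E (exclusive)] -> [E,I,I]
Op 2: C0 read [C0 read: already in E, no change] -> [E,I,I]
Op 3: C1 write [C1 write: invalidate ['C0=E'] -> C1=M] -> [I,M,I]
Op 4: C2 write [C2 write: invalidate ['C1=M'] -> C2=M] -> [I,I,M]
Op 5: C2 write [C2 write: already M (modified), no change] -> [I,I,M]
Op 6: C1 write [C1 write: invalidate ['C2=M'] -> C1=M] -> [I,M,I]
Op 7: C1 write [C1 write: already M (modified), no change] -> [I,M,I]
Op 8: C1 read [C1 read: already in M, no change] -> [I,M,I]
Op 9: C2 write [C2 write: invalidate ['C1=M'] -> C2=M] -> [I,I,M]
Op 10: C0 write [C0 write: invalidate ['C2=M'] -> C0=M] -> [M,I,I]
Op 11: C1 write [C1 write: invalidate ['C0=M'] -> C1=M] -> [I,M,I]
Op 12: C1 write [C1 write: already M (modified), no change] -> [I,M,I]
Op 13: C2 write [C2 write: invalidate ['C1=M'] -> C2=M] -> [I,I,M]
Op 14: C0 read [C0 read from I: others=['C2=M'] -> C0=S, others downsized to S] -> [S,I,S]
  -> First S state at op 14; remaining ops need not be traced.

Answer: 14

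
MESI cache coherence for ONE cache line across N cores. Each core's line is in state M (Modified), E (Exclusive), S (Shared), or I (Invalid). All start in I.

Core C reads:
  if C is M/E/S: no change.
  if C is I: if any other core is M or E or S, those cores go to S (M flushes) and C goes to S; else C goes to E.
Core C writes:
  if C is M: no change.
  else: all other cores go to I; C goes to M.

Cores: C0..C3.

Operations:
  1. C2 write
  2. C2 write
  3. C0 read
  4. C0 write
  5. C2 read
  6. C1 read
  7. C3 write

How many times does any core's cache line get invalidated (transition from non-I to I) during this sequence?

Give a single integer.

Answer: 4

Derivation:
Op 1: C2 write [C2 write: invalidate none -> C2=M] -> [I,I,M,I] (invalidations this op: 0; running total: 0)
Op 2: C2 write [C2 write: already M (modified), no change] -> [I,I,M,I] (invalidations this op: 0; running total: 0)
Op 3: C0 read [C0 read from I: others=['C2=M'] -> C0=S, others downsized to S] -> [S,I,S,I] (invalidations this op: 0; running total: 0)
Op 4: C0 write [C0 write: invalidate ['C2=S'] -> C0=M] -> [M,I,I,I] (invalidations this op: 1; running total: 1)
Op 5: C2 read [C2 read from I: others=['C0=M'] -> C2=S, others downsized to S] -> [S,I,S,I] (invalidations this op: 0; running total: 1)
Op 6: C1 read [C1 read from I: others=['C0=S', 'C2=S'] -> C1=S, others downsized to S] -> [S,S,S,I] (invalidations this op: 0; running total: 1)
Op 7: C3 write [C3 write: invalidate ['C0=S', 'C1=S', 'C2=S'] -> C3=M] -> [I,I,I,M] (invalidations this op: 3; running total: 4)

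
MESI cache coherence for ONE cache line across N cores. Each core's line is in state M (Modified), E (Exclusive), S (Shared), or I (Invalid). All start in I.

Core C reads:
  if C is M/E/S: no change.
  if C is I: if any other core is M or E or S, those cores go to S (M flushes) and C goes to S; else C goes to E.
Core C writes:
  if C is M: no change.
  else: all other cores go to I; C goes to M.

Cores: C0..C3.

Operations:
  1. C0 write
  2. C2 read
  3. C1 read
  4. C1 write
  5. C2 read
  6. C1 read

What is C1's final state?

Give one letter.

Answer: S

Derivation:
Op 1: C0 write [C0 write: invalidate none -> C0=M] -> [M,I,I,I]
Op 2: C2 read [C2 read from I: others=['C0=M'] -> C2=S, others downsized to S] -> [S,I,S,I]
Op 3: C1 read [C1 read from I: others=['C0=S', 'C2=S'] -> C1=S, others downsized to S] -> [S,S,S,I]
Op 4: C1 write [C1 write: invalidate ['C0=S', 'C2=S'] -> C1=M] -> [I,M,I,I]
Op 5: C2 read [C2 read from I: others=['C1=M'] -> C2=S, others downsized to S] -> [I,S,S,I]
Op 6: C1 read [C1 read: already in S, no change] -> [I,S,S,I]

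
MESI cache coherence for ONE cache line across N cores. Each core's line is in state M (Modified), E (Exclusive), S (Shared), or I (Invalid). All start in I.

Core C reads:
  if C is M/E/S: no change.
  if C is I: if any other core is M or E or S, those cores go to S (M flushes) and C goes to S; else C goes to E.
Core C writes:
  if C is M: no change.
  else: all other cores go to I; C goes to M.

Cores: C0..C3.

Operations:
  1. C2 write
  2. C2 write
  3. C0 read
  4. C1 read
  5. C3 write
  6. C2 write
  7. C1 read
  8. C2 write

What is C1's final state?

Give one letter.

Op 1: C2 write [C2 write: invalidate none -> C2=M] -> [I,I,M,I]
Op 2: C2 write [C2 write: already M (modified), no change] -> [I,I,M,I]
Op 3: C0 read [C0 read from I: others=['C2=M'] -> C0=S, others downsized to S] -> [S,I,S,I]
Op 4: C1 read [C1 read from I: others=['C0=S', 'C2=S'] -> C1=S, others downsized to S] -> [S,S,S,I]
Op 5: C3 write [C3 write: invalidate ['C0=S', 'C1=S', 'C2=S'] -> C3=M] -> [I,I,I,M]
Op 6: C2 write [C2 write: invalidate ['C3=M'] -> C2=M] -> [I,I,M,I]
Op 7: C1 read [C1 read from I: others=['C2=M'] -> C1=S, others downsized to S] -> [I,S,S,I]
Op 8: C2 write [C2 write: invalidate ['C1=S'] -> C2=M] -> [I,I,M,I]

Answer: I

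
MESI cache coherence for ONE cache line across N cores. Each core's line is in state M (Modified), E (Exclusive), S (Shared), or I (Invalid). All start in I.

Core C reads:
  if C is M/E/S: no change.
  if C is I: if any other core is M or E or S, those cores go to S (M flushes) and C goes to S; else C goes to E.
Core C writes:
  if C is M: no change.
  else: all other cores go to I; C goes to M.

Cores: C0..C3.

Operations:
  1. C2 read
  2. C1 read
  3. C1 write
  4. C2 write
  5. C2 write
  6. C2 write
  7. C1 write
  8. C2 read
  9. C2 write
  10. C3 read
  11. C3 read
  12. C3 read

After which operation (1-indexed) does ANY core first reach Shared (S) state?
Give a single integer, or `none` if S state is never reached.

Op 1: C2 read [C2 read from I: no other sharers -> C2=E (exclusive)] -> [I,I,E,I]
Op 2: C1 read [C1 read from I: others=['C2=E'] -> C1=S, others downsized to S] -> [I,S,S,I]
  -> First S state at op 2; remaining ops need not be traced.

Answer: 2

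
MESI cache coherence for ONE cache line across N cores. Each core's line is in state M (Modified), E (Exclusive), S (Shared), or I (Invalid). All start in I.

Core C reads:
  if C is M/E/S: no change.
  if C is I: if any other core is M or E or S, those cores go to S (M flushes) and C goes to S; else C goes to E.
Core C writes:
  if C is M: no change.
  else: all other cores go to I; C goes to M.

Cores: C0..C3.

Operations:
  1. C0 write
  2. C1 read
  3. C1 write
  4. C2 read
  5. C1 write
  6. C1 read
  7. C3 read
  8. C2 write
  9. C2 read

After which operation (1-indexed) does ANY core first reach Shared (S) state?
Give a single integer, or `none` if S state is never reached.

Answer: 2

Derivation:
Op 1: C0 write [C0 write: invalidate none -> C0=M] -> [M,I,I,I]
Op 2: C1 read [C1 read from I: others=['C0=M'] -> C1=S, others downsized to S] -> [S,S,I,I]
  -> First S state at op 2; remaining ops need not be traced.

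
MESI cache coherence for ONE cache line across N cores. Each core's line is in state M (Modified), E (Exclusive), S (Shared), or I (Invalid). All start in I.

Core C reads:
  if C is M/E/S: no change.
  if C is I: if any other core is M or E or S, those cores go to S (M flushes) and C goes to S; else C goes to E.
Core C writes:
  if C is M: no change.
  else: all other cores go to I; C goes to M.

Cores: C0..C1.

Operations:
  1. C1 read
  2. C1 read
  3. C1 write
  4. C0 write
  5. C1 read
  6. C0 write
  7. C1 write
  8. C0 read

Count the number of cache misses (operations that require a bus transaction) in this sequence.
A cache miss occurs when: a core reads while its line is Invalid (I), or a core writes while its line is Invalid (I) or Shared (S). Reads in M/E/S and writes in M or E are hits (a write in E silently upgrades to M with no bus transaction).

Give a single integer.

Answer: 6

Derivation:
Op 1: C1 read [C1 read from I: no other sharers -> C1=E (exclusive)] -> [I,E] [MISS #1: read from I]
Op 2: C1 read [C1 read: already in E, no change] -> [I,E] [hit: read from E]
Op 3: C1 write [C1 write: invalidate none -> C1=M] -> [I,M] [hit: write from E is a silent E->M upgrade, no bus transaction]
Op 4: C0 write [C0 write: invalidate ['C1=M'] -> C0=M] -> [M,I] [MISS #2: write from I]
Op 5: C1 read [C1 read from I: others=['C0=M'] -> C1=S, others downsized to S] -> [S,S] [MISS #3: read from I]
Op 6: C0 write [C0 write: invalidate ['C1=S'] -> C0=M] -> [M,I] [MISS #4: write from S]
Op 7: C1 write [C1 write: invalidate ['C0=M'] -> C1=M] -> [I,M] [MISS #5: write from I]
Op 8: C0 read [C0 read from I: others=['C1=M'] -> C0=S, others downsized to S] -> [S,S] [MISS #6: read from I]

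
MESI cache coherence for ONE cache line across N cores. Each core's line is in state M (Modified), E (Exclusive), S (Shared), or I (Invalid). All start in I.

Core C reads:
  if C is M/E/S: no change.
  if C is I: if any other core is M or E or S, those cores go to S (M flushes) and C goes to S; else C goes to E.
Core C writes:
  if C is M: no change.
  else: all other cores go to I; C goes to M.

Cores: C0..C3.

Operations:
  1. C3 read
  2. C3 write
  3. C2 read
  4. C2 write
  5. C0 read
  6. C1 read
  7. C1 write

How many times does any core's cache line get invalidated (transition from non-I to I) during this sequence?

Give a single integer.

Answer: 3

Derivation:
Op 1: C3 read [C3 read from I: no other sharers -> C3=E (exclusive)] -> [I,I,I,E] (invalidations this op: 0; running total: 0)
Op 2: C3 write [C3 write: invalidate none -> C3=M] -> [I,I,I,M] (invalidations this op: 0; running total: 0)
Op 3: C2 read [C2 read from I: others=['C3=M'] -> C2=S, others downsized to S] -> [I,I,S,S] (invalidations this op: 0; running total: 0)
Op 4: C2 write [C2 write: invalidate ['C3=S'] -> C2=M] -> [I,I,M,I] (invalidations this op: 1; running total: 1)
Op 5: C0 read [C0 read from I: others=['C2=M'] -> C0=S, others downsized to S] -> [S,I,S,I] (invalidations this op: 0; running total: 1)
Op 6: C1 read [C1 read from I: others=['C0=S', 'C2=S'] -> C1=S, others downsized to S] -> [S,S,S,I] (invalidations this op: 0; running total: 1)
Op 7: C1 write [C1 write: invalidate ['C0=S', 'C2=S'] -> C1=M] -> [I,M,I,I] (invalidations this op: 2; running total: 3)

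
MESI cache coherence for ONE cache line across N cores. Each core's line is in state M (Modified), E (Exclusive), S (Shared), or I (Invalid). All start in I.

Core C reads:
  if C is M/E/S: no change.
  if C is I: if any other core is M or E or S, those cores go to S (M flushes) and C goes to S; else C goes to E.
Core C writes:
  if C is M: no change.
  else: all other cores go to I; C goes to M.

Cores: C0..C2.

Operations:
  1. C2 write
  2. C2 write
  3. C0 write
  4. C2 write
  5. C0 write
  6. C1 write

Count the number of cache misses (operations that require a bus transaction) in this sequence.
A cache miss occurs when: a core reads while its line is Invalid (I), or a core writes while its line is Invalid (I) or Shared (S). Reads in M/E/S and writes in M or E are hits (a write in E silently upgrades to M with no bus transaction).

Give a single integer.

Op 1: C2 write [C2 write: invalidate none -> C2=M] -> [I,I,M] [MISS #1: write from I]
Op 2: C2 write [C2 write: already M (modified), no change] -> [I,I,M] [hit: write from M]
Op 3: C0 write [C0 write: invalidate ['C2=M'] -> C0=M] -> [M,I,I] [MISS #2: write from I]
Op 4: C2 write [C2 write: invalidate ['C0=M'] -> C2=M] -> [I,I,M] [MISS #3: write from I]
Op 5: C0 write [C0 write: invalidate ['C2=M'] -> C0=M] -> [M,I,I] [MISS #4: write from I]
Op 6: C1 write [C1 write: invalidate ['C0=M'] -> C1=M] -> [I,M,I] [MISS #5: write from I]

Answer: 5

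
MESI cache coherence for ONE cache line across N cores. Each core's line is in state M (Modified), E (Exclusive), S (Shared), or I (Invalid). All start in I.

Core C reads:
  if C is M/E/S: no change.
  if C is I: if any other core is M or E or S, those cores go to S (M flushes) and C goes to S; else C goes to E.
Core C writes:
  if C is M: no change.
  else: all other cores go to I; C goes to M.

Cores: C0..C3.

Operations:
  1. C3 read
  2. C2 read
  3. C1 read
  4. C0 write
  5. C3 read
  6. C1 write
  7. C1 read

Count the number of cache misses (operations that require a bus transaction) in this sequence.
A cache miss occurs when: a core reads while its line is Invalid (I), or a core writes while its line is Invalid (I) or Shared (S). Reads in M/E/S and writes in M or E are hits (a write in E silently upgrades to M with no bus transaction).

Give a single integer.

Op 1: C3 read [C3 read from I: no other sharers -> C3=E (exclusive)] -> [I,I,I,E] [MISS #1: read from I]
Op 2: C2 read [C2 read from I: others=['C3=E'] -> C2=S, others downsized to S] -> [I,I,S,S] [MISS #2: read from I]
Op 3: C1 read [C1 read from I: others=['C2=S', 'C3=S'] -> C1=S, others downsized to S] -> [I,S,S,S] [MISS #3: read from I]
Op 4: C0 write [C0 write: invalidate ['C1=S', 'C2=S', 'C3=S'] -> C0=M] -> [M,I,I,I] [MISS #4: write from I]
Op 5: C3 read [C3 read from I: others=['C0=M'] -> C3=S, others downsized to S] -> [S,I,I,S] [MISS #5: read from I]
Op 6: C1 write [C1 write: invalidate ['C0=S', 'C3=S'] -> C1=M] -> [I,M,I,I] [MISS #6: write from I]
Op 7: C1 read [C1 read: already in M, no change] -> [I,M,I,I] [hit: read from M]

Answer: 6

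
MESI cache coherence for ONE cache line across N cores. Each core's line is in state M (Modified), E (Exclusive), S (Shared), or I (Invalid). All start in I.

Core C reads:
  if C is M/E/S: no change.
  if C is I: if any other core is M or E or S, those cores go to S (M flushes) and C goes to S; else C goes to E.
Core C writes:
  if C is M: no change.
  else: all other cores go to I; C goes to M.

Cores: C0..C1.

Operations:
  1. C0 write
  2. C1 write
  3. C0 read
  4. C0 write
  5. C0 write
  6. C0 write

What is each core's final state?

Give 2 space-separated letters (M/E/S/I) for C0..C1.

Answer: M I

Derivation:
Op 1: C0 write [C0 write: invalidate none -> C0=M] -> [M,I]
Op 2: C1 write [C1 write: invalidate ['C0=M'] -> C1=M] -> [I,M]
Op 3: C0 read [C0 read from I: others=['C1=M'] -> C0=S, others downsized to S] -> [S,S]
Op 4: C0 write [C0 write: invalidate ['C1=S'] -> C0=M] -> [M,I]
Op 5: C0 write [C0 write: already M (modified), no change] -> [M,I]
Op 6: C0 write [C0 write: already M (modified), no change] -> [M,I]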